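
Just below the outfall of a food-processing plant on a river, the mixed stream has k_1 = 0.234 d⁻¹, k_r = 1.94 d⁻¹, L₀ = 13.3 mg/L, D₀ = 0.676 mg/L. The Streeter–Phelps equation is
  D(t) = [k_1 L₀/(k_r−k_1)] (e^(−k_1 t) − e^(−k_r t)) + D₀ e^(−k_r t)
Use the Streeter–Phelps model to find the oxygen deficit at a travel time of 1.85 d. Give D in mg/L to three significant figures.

D ≈ 1.15 mg/L

k_1 L₀/(k_r−k_1) = 0.234×13.3/(1.94−0.234) = 3.112/1.706 = 1.824 mg/L.
e^(−k_1 t) = e^(−0.234×1.850) = 0.6486; e^(−k_r t) = e^(−1.94×1.850) = 0.02763.
D = 1.824 × (0.6486 − 0.02763) + 0.676 × 0.02763 = 1.133 + 0.01868 = 1.152 mg/L.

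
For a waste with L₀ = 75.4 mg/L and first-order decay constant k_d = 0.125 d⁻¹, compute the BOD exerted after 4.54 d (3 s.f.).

y ≈ 32.7 mg/L

y_t = L₀(1 − e^(−k_d t)) = 75.4 × (1 − e^(−0.125×4.54))
= 75.4 × (1 − 0.5669) = 75.4 × 0.4331 = 32.65 mg/L.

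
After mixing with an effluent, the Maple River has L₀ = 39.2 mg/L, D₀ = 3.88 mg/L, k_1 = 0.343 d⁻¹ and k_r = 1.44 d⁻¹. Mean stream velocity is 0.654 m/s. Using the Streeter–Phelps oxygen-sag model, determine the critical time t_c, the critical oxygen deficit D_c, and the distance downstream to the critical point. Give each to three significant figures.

With k_r/k_1 = 4.198 and 1 − D₀(k_r−k_1)/(k_1 L₀) = 0.6834,
t_c = ln(4.198 × 0.6834) / (1.44 − 0.343) = ln(2.869) / 1.097 = 1.054/1.097 = 0.9608 d.
D_c = (k_1/k_r) L₀ e^(−k_1 t_c) = (0.343/1.44) × 39.2 × e^(−0.343×0.9608) = 0.2382 × 39.2 × 0.7192 = 6.716 mg/L.
x_c = v t_c = 0.654 m/s × 0.9608 d × 86400 s/d = 54290 m ≈ 54.3 km.

t_c ≈ 0.961 d; D_c ≈ 6.72 mg/L; x_c ≈ 54.3 km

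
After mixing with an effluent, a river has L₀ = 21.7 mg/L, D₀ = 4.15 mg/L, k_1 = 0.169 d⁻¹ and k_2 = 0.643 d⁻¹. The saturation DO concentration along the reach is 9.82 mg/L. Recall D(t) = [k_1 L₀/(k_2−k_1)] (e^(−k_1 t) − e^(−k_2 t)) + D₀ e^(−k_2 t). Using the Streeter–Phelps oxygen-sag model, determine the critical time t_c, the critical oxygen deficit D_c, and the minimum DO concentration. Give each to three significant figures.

t_c ≈ 1.20 d; D_c ≈ 4.66 mg/L; min DO ≈ 5.16 mg/L

t_c = [1/(k_2−k_1)] ln[(k_2/k_1)(1 − D₀(k_2−k_1)/(k_1 L₀))]
= [1/(0.643−0.169)] ln[(0.643/0.169)(1 − 4.15×0.4740/(0.169×21.7))]
= (1/0.4740) ln[3.805 × 0.4636] = 2.110 × ln(1.764) = 2.110 × 0.5675 = 1.197 d.
L(t_c) = L₀ e^(−k_1 t_c) = 21.7 × 0.8168 = 17.72 mg/L, and at the critical point k_2 D_c = k_1 L, so D_c = (0.169/0.643) × 17.72 = 4.659 mg/L.
Minimum DO = C_s − D_c = 9.82 − 4.659 = 5.161 mg/L.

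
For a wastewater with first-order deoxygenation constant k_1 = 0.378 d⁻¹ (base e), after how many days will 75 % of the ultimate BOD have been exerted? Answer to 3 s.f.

t ≈ 3.67 d

y/L₀ = 1 − e^(−k_1 t) = 0.75 ⇒ e^(−k_1 t) = 0.250
t = −ln(0.250) / 0.378 = 1.386 / 0.378 = 3.667 d.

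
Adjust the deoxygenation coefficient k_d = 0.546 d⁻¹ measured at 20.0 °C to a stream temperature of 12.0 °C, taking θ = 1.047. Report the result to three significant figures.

k_d(T₂) = k_d(T₁) · θ^(T₂−T₁) = 0.546 × 1.047^(12.0−20.0)
= 0.546 × 1.047^-8.00 = 0.546 × 0.6925 = 0.3781 d⁻¹.

k_d ≈ 0.378 d⁻¹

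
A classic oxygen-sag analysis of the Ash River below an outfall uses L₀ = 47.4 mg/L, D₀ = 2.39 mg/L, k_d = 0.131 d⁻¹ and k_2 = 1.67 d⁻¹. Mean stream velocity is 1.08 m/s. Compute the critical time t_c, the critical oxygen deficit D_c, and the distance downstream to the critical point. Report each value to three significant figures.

t_c = [1/(k_2−k_d)] ln[(k_2/k_d)(1 − D₀(k_2−k_d)/(k_d L₀))]
= [1/(1.67−0.131)] ln[(1.67/0.131)(1 − 2.39×1.539/(0.131×47.4))]
= (1/1.539) ln[12.75 × 0.4076] = 0.6498 × ln(5.197) = 0.6498 × 1.648 = 1.071 d.
L(t_c) = L₀ e^(−k_d t_c) = 47.4 × 0.8691 = 41.20 mg/L, and at the critical point k_2 D_c = k_d L, so D_c = (0.131/1.67) × 41.20 = 3.232 mg/L.
x_c = v t_c = 1.08 m/s × 1.071 d × 86400 s/d = 99920 m ≈ 99.9 km.

t_c ≈ 1.07 d; D_c ≈ 3.23 mg/L; x_c ≈ 99.9 km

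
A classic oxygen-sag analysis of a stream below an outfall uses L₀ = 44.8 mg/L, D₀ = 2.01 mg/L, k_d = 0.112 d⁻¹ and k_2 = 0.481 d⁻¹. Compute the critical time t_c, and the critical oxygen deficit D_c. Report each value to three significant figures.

t_c ≈ 3.52 d; D_c ≈ 7.04 mg/L

With k_2/k_d = 4.295 and 1 − D₀(k_2−k_d)/(k_d L₀) = 0.8522,
t_c = ln(4.295 × 0.8522) / (0.481 − 0.112) = ln(3.660) / 0.3690 = 1.297/0.3690 = 3.516 d.
L(t_c) = L₀ e^(−k_d t_c) = 44.8 × 0.6745 = 30.22 mg/L, and at the critical point k_2 D_c = k_d L, so D_c = (0.112/0.481) × 30.22 = 7.036 mg/L.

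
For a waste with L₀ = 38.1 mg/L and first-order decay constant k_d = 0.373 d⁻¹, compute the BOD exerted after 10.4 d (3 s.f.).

y ≈ 37.3 mg/L

y_t = L₀(1 − e^(−k_d t)) = 38.1 × (1 − e^(−0.373×10.4))
= 38.1 × (1 − 0.02067) = 38.1 × 0.9793 = 37.31 mg/L.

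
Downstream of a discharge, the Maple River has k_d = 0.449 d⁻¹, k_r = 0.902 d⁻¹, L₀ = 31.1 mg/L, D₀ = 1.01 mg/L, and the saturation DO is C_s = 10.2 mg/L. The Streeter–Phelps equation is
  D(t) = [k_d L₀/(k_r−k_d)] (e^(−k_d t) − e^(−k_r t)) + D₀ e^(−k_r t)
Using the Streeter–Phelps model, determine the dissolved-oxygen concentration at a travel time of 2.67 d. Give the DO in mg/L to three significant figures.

k_d L₀/(k_r−k_d) = 0.449×31.1/(0.902−0.449) = 13.96/0.4530 = 30.83 mg/L.
e^(−k_d t) = e^(−0.449×2.670) = 0.3015; e^(−k_r t) = e^(−0.902×2.670) = 0.08996.
D = 30.83 × (0.3015 − 0.08996) + 1.01 × 0.08996 = 6.522 + 0.09086 = 6.613 mg/L.
DO = C_s − D = 10.2 − 6.613 = 3.587 mg/L.

DO ≈ 3.59 mg/L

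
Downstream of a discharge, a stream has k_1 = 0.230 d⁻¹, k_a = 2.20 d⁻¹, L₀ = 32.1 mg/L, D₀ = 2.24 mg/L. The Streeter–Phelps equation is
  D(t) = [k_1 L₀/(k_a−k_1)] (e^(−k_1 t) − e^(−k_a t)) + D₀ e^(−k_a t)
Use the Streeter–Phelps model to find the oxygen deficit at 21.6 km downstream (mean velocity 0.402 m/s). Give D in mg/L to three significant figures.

D ≈ 2.86 mg/L

Travel time t = x/v = 21.6 km / (0.402 m/s) = 21600 m / 0.402 m/s = 53730 s = 0.6219 d.
k_1 L₀/(k_a−k_1) = 0.230×32.1/(2.20−0.230) = 7.383/1.970 = 3.748 mg/L.
e^(−k_1 t) = e^(−0.230×0.6219) = 0.8667; e^(−k_a t) = e^(−2.20×0.6219) = 0.2546.
D = 3.748 × (0.8667 − 0.2546) + 2.24 × 0.2546 = 2.294 + 0.5702 = 2.864 mg/L.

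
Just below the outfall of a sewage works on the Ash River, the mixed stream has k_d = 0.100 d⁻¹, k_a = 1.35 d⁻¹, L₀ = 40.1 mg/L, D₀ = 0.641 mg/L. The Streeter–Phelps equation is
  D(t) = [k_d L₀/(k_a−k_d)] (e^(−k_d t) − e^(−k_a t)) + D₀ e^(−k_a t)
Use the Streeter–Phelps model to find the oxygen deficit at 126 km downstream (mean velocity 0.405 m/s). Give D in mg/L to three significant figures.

D ≈ 2.22 mg/L

Travel time t = x/v = 126 km / (0.405 m/s) = 126000 m / 0.405 m/s = 311100 s = 3.601 d.
k_d L₀/(k_a−k_d) = 0.100×40.1/(1.35−0.100) = 4.010/1.250 = 3.208 mg/L.
e^(−k_d t) = e^(−0.100×3.601) = 0.6976; e^(−k_a t) = e^(−1.35×3.601) = 0.007742.
D = 3.208 × (0.6976 − 0.007742) + 0.641 × 0.007742 = 2.213 + 0.004963 = 2.218 mg/L.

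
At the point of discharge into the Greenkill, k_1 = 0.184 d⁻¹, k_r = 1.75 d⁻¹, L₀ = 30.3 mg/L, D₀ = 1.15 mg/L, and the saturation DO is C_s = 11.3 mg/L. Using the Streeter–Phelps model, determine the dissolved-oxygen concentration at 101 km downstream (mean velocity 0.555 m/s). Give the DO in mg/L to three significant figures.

Travel time t = x/v = 101 km / (0.555 m/s) = 101000 m / 0.555 m/s = 182000 s = 2.106 d.
k_1 L₀/(k_r−k_1) = 0.184×30.3/(1.75−0.184) = 5.575/1.566 = 3.560 mg/L.
e^(−k_1 t) = e^(−0.184×2.106) = 0.6787; e^(−k_r t) = e^(−1.75×2.106) = 0.02507.
D = 3.560 × (0.6787 − 0.02507) + 1.15 × 0.02507 = 2.327 + 0.02883 = 2.356 mg/L.
DO = C_s − D = 11.3 − 2.356 = 8.944 mg/L.

DO ≈ 8.94 mg/L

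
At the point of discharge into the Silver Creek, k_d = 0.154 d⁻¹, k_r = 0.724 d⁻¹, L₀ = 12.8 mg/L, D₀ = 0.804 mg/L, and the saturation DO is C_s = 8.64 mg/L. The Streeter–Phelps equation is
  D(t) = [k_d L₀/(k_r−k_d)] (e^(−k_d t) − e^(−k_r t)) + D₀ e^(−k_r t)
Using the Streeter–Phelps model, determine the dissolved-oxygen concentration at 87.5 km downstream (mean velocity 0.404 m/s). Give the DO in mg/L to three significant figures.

DO ≈ 6.72 mg/L

Travel time t = x/v = 87.5 km / (0.404 m/s) = 87500 m / 0.404 m/s = 216600 s = 2.507 d.
k_d L₀/(k_r−k_d) = 0.154×12.8/(0.724−0.154) = 1.971/0.5700 = 3.458 mg/L.
e^(−k_d t) = e^(−0.154×2.507) = 0.6797; e^(−k_r t) = e^(−0.724×2.507) = 0.1629.
D = 3.458 × (0.6797 − 0.1629) + 0.804 × 0.1629 = 1.788 + 0.1309 = 1.918 mg/L.
DO = C_s − D = 8.64 − 1.918 = 6.722 mg/L.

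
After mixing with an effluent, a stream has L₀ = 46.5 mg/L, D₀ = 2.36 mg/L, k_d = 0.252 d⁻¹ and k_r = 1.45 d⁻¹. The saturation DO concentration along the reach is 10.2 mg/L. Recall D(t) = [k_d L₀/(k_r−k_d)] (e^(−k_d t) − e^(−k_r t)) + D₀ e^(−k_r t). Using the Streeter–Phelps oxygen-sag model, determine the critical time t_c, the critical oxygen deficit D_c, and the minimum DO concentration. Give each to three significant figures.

At the critical point dD/dt = 0, so k_d L₀ e^(−k_d t) = k_r D. Substituting D(t) from the Streeter–Phelps equation and solving for t gives
t_c = ln[(k_r/k_d)(1 − D₀(k_r−k_d)/(k_d L₀))] / (k_r−k_d).
Here k_r−k_d = 1.198 d⁻¹ and 1 − D₀(k_r−k_d)/(k_d L₀) = 1 − 2.36×1.198/(0.252×46.5) = 0.7587, so
t_c = ln(5.754 × 0.7587) / 1.198 = 1.474 / 1.198 = 1.230 d.
D_c = (k_d/k_r) L₀ e^(−k_d t_c) = (0.252/1.45) × 46.5 × e^(−0.252×1.230) = 0.1738 × 46.5 × 0.7334 = 5.927 mg/L.
Minimum DO = C_s − D_c = 10.2 − 5.927 = 4.273 mg/L.

t_c ≈ 1.23 d; D_c ≈ 5.93 mg/L; min DO ≈ 4.27 mg/L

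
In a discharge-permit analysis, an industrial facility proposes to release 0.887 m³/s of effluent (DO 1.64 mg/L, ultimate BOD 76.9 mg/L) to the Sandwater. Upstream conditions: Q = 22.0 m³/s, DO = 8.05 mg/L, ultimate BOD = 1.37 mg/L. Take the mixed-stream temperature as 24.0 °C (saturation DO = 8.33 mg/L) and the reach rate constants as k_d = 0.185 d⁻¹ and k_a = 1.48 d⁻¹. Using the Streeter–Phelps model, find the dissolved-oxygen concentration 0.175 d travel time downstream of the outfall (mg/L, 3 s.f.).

Mixed DO = (22.0×8.05 + 0.887×1.64)/(22.0+0.887) = 178.6/22.89 = 7.802 mg/L.
Mixed L₀ = (22.0×1.37 + 0.887×76.9)/(22.89) = 98.35/22.89 = 4.297 mg/L.
Initial deficit D₀ = C_s − DO₀ = 8.33 − 7.802 = 0.5284 mg/L.
D(0.175) = [0.185×4.297/(1.48−0.185)](e^(−0.185×0.175) − e^(−1.48×0.175)) + 0.5284 e^(−1.48×0.175)
= 0.6139 × (0.9681 − 0.7718) + 0.5284 × 0.7718 = 0.5284 mg/L.
DO = 8.33 − 0.5284 = 7.802 mg/L.

DO ≈ 7.80 mg/L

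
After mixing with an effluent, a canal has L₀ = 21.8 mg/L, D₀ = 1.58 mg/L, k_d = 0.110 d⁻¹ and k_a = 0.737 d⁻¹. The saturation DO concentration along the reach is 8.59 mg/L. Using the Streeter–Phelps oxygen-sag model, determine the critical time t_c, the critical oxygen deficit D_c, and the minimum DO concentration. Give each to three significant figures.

With k_a/k_d = 6.700 and 1 − D₀(k_a−k_d)/(k_d L₀) = 0.5869,
t_c = ln(6.700 × 0.5869) / (0.737 − 0.110) = ln(3.932) / 0.6270 = 1.369/0.6270 = 2.184 d.
D_c = (k_d/k_a) L₀ e^(−k_d t_c) = (0.110/0.737) × 21.8 × e^(−0.110×2.184) = 0.1493 × 21.8 × 0.7865 = 2.559 mg/L.
Minimum DO = C_s − D_c = 8.59 − 2.559 = 6.031 mg/L.

t_c ≈ 2.18 d; D_c ≈ 2.56 mg/L; min DO ≈ 6.03 mg/L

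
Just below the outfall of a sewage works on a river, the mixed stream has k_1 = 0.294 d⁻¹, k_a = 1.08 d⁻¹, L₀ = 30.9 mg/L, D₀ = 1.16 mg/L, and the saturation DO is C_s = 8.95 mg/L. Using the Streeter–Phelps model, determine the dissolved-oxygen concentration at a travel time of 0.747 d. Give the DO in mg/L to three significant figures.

k_1 L₀/(k_a−k_1) = 0.294×30.9/(1.08−0.294) = 9.085/0.7860 = 11.56 mg/L.
e^(−k_1 t) = e^(−0.294×0.7470) = 0.8028; e^(−k_a t) = e^(−1.08×0.7470) = 0.4463.
D = 11.56 × (0.8028 − 0.4463) + 1.16 × 0.4463 = 4.121 + 0.5177 = 4.638 mg/L.
DO = C_s − D = 8.95 − 4.638 = 4.312 mg/L.

DO ≈ 4.31 mg/L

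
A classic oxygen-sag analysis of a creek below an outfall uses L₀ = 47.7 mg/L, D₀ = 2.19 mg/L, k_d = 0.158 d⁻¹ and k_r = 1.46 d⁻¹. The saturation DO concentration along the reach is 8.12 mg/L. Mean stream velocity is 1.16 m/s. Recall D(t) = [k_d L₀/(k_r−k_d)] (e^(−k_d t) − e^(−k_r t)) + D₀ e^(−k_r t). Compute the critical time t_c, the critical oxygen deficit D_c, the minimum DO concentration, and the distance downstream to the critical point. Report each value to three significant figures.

At the critical point dD/dt = 0, so k_d L₀ e^(−k_d t) = k_r D. Substituting D(t) from the Streeter–Phelps equation and solving for t gives
t_c = ln[(k_r/k_d)(1 − D₀(k_r−k_d)/(k_d L₀))] / (k_r−k_d).
Here k_r−k_d = 1.302 d⁻¹ and 1 − D₀(k_r−k_d)/(k_d L₀) = 1 − 2.19×1.302/(0.158×47.7) = 0.6217, so
t_c = ln(9.241 × 0.6217) / 1.302 = 1.748 / 1.302 = 1.343 d.
D_c = (k_d/k_r) L₀ e^(−k_d t_c) = (0.158/1.46) × 47.7 × e^(−0.158×1.343) = 0.1082 × 47.7 × 0.8088 = 4.175 mg/L.
Minimum DO = C_s − D_c = 8.12 − 4.175 = 3.945 mg/L.
x_c = v t_c = 1.16 m/s × 1.343 d × 86400 s/d = 134600 m ≈ 135 km.

t_c ≈ 1.34 d; D_c ≈ 4.18 mg/L; min DO ≈ 3.94 mg/L; x_c ≈ 135 km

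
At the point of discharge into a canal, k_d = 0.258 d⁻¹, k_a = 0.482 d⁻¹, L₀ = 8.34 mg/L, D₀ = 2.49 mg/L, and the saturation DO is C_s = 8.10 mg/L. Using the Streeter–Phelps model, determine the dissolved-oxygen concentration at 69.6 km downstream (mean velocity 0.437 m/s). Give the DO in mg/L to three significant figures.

DO ≈ 5.06 mg/L

Travel time t = x/v = 69.6 km / (0.437 m/s) = 69600 m / 0.437 m/s = 159300 s = 1.843 d.
k_d L₀/(k_a−k_d) = 0.258×8.34/(0.482−0.258) = 2.152/0.2240 = 9.606 mg/L.
e^(−k_d t) = e^(−0.258×1.843) = 0.6215; e^(−k_a t) = e^(−0.482×1.843) = 0.4113.
D = 9.606 × (0.6215 − 0.4113) + 2.49 × 0.4113 = 2.020 + 1.024 = 3.044 mg/L.
DO = C_s − D = 8.10 − 3.044 = 5.056 mg/L.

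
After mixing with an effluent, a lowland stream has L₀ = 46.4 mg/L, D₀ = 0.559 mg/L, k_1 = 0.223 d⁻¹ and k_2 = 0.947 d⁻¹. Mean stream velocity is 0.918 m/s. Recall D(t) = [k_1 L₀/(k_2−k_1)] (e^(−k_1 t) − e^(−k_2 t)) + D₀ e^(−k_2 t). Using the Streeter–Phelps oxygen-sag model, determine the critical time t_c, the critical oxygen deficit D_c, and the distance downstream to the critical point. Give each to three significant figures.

At the critical point dD/dt = 0, so k_1 L₀ e^(−k_1 t) = k_2 D. Substituting D(t) from the Streeter–Phelps equation and solving for t gives
t_c = ln[(k_2/k_1)(1 − D₀(k_2−k_1)/(k_1 L₀))] / (k_2−k_1).
Here k_2−k_1 = 0.7240 d⁻¹ and 1 − D₀(k_2−k_1)/(k_1 L₀) = 1 − 0.559×0.7240/(0.223×46.4) = 0.9609, so
t_c = ln(4.247 × 0.9609) / 0.7240 = 1.406 / 0.7240 = 1.942 d.
L(t_c) = L₀ e^(−k_1 t_c) = 46.4 × 0.6485 = 30.09 mg/L, and at the critical point k_2 D_c = k_1 L, so D_c = (0.223/0.947) × 30.09 = 7.085 mg/L.
x_c = v t_c = 0.918 m/s × 1.942 d × 86400 s/d = 154100 m ≈ 154 km.

t_c ≈ 1.94 d; D_c ≈ 7.09 mg/L; x_c ≈ 154 km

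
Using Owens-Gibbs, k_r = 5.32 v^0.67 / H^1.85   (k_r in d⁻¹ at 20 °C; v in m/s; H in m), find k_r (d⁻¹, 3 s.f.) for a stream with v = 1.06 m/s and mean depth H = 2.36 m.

k_r = 5.32 × 1.06^0.67 / 2.36^1.85 = 5.32 × 1.040 / 4.897 = 1.130 d⁻¹.

k_r ≈ 1.13 d⁻¹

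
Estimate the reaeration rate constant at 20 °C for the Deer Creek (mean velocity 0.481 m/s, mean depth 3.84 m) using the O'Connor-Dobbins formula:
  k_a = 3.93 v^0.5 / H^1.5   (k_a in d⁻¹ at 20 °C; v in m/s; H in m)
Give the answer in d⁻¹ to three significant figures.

k_a = 3.93 × 0.481^0.5 / 3.84^1.5 = 3.93 × 0.6935 / 7.525 = 0.3622 d⁻¹.

k_a ≈ 0.362 d⁻¹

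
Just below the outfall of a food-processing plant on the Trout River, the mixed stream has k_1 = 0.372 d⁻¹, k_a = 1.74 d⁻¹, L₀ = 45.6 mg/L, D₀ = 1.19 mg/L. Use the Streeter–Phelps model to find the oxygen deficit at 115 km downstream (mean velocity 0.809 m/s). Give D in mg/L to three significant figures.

D ≈ 6.08 mg/L

Travel time t = x/v = 115 km / (0.809 m/s) = 115000 m / 0.809 m/s = 142200 s = 1.645 d.
k_1 L₀/(k_a−k_1) = 0.372×45.6/(1.74−0.372) = 16.96/1.368 = 12.40 mg/L.
e^(−k_1 t) = e^(−0.372×1.645) = 0.5422; e^(−k_a t) = e^(−1.74×1.645) = 0.05711.
D = 12.40 × (0.5422 − 0.05711) + 1.19 × 0.05711 = 6.016 + 0.06796 = 6.084 mg/L.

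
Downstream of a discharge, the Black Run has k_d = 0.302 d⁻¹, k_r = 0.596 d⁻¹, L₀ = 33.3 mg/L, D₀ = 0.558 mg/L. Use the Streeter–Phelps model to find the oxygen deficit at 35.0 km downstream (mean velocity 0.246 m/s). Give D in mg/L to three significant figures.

Travel time t = x/v = 35.0 km / (0.246 m/s) = 35000 m / 0.246 m/s = 142300 s = 1.647 d.
k_d L₀/(k_r−k_d) = 0.302×33.3/(0.596−0.302) = 10.06/0.2940 = 34.21 mg/L.
e^(−k_d t) = e^(−0.302×1.647) = 0.6082; e^(−k_r t) = e^(−0.596×1.647) = 0.3748.
D = 34.21 × (0.6082 − 0.3748) + 0.558 × 0.3748 = 7.984 + 0.2091 = 8.193 mg/L.

D ≈ 8.19 mg/L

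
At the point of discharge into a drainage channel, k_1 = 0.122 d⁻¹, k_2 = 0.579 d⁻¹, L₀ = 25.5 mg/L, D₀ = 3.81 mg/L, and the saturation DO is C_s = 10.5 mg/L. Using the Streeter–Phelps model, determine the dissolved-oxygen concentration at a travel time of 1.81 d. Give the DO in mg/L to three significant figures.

k_1 L₀/(k_2−k_1) = 0.122×25.5/(0.579−0.122) = 3.111/0.4570 = 6.807 mg/L.
e^(−k_1 t) = e^(−0.122×1.810) = 0.8019; e^(−k_2 t) = e^(−0.579×1.810) = 0.3506.
D = 6.807 × (0.8019 − 0.3506) + 3.81 × 0.3506 = 3.072 + 1.336 = 4.408 mg/L.
DO = C_s − D = 10.5 − 4.408 = 6.092 mg/L.

DO ≈ 6.09 mg/L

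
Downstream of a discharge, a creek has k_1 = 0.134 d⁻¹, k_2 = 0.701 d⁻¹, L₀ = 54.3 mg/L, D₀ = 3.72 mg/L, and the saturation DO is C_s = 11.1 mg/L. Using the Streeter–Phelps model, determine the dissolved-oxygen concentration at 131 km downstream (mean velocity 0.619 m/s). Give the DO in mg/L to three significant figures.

DO ≈ 3.49 mg/L

Travel time t = x/v = 131 km / (0.619 m/s) = 131000 m / 0.619 m/s = 211600 s = 2.449 d.
k_1 L₀/(k_2−k_1) = 0.134×54.3/(0.701−0.134) = 7.276/0.5670 = 12.83 mg/L.
e^(−k_1 t) = e^(−0.134×2.449) = 0.7202; e^(−k_2 t) = e^(−0.701×2.449) = 0.1796.
D = 12.83 × (0.7202 − 0.1796) + 3.72 × 0.1796 = 6.938 + 0.6681 = 7.606 mg/L.
DO = C_s − D = 11.1 − 7.606 = 3.494 mg/L.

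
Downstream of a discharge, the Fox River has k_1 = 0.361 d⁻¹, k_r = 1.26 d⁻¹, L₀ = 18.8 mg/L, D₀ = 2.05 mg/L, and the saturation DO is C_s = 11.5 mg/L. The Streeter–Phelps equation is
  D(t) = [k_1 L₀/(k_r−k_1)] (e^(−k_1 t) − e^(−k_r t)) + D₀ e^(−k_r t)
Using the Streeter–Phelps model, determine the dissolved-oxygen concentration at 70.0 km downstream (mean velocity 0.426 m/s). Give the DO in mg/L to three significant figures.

DO ≈ 8.20 mg/L

Travel time t = x/v = 70.0 km / (0.426 m/s) = 70000 m / 0.426 m/s = 164300 s = 1.902 d.
k_1 L₀/(k_r−k_1) = 0.361×18.8/(1.26−0.361) = 6.787/0.8990 = 7.549 mg/L.
e^(−k_1 t) = e^(−0.361×1.902) = 0.5033; e^(−k_r t) = e^(−1.26×1.902) = 0.09105.
D = 7.549 × (0.5033 − 0.09105) + 2.05 × 0.09105 = 3.112 + 0.1867 = 3.299 mg/L.
DO = C_s − D = 11.5 − 3.299 = 8.201 mg/L.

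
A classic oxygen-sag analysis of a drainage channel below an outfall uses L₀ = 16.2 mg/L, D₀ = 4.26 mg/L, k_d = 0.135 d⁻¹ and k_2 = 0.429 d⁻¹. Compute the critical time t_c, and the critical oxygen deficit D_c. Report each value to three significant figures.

t_c ≈ 1.04 d; D_c ≈ 4.43 mg/L

At the critical point dD/dt = 0, so k_d L₀ e^(−k_d t) = k_2 D. Substituting D(t) from the Streeter–Phelps equation and solving for t gives
t_c = ln[(k_2/k_d)(1 − D₀(k_2−k_d)/(k_d L₀))] / (k_2−k_d).
Here k_2−k_d = 0.2940 d⁻¹ and 1 − D₀(k_2−k_d)/(k_d L₀) = 1 − 4.26×0.2940/(0.135×16.2) = 0.4273, so
t_c = ln(3.178 × 0.4273) / 0.2940 = 0.3060 / 0.2940 = 1.041 d.
D_c = (k_d/k_2) L₀ e^(−k_d t_c) = (0.135/0.429) × 16.2 × e^(−0.135×1.041) = 0.3147 × 16.2 × 0.8689 = 4.430 mg/L.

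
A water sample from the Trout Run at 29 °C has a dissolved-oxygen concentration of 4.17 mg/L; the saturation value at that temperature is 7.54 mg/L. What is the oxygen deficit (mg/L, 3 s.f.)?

D ≈ 3.37 mg/L

D = C_s − C = 7.54 − 4.17 = 3.37 mg/L.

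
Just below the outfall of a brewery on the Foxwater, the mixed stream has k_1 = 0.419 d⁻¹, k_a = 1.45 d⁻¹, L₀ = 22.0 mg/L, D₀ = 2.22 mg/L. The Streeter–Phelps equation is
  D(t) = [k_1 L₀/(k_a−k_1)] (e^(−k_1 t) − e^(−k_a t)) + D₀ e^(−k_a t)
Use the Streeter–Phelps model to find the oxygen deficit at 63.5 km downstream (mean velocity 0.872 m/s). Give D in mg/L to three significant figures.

D ≈ 4.30 mg/L

Travel time t = x/v = 63.5 km / (0.872 m/s) = 63500 m / 0.872 m/s = 72820 s = 0.8428 d.
k_1 L₀/(k_a−k_1) = 0.419×22.0/(1.45−0.419) = 9.218/1.031 = 8.941 mg/L.
e^(−k_1 t) = e^(−0.419×0.8428) = 0.7025; e^(−k_a t) = e^(−1.45×0.8428) = 0.2946.
D = 8.941 × (0.7025 − 0.2946) + 2.22 × 0.2946 = 3.647 + 0.6540 = 4.301 mg/L.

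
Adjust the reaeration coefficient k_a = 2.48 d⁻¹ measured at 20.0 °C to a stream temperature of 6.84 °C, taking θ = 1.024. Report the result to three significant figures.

k_a(T₂) = k_a(T₁) · θ^(T₂−T₁) = 2.48 × 1.024^(6.84−20.0)
= 2.48 × 1.024^-13.2 = 2.48 × 0.7319 = 1.815 d⁻¹.

k_a ≈ 1.82 d⁻¹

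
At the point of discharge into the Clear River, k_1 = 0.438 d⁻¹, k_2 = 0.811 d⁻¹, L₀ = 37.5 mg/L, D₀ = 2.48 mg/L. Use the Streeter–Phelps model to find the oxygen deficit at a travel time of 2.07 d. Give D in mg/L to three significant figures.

k_1 L₀/(k_2−k_1) = 0.438×37.5/(0.811−0.438) = 16.43/0.3730 = 44.03 mg/L.
e^(−k_1 t) = e^(−0.438×2.070) = 0.4039; e^(−k_2 t) = e^(−0.811×2.070) = 0.1866.
D = 44.03 × (0.4039 − 0.1866) + 2.48 × 0.1866 = 9.567 + 0.4628 = 10.03 mg/L.

D ≈ 10.0 mg/L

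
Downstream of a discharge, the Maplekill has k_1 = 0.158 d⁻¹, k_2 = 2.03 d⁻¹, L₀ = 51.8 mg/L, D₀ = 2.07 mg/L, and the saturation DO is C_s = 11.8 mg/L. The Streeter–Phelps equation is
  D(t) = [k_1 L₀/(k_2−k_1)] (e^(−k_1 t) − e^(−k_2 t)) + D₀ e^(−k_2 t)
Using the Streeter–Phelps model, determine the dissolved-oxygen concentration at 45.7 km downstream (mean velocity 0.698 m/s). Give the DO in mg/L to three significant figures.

Travel time t = x/v = 45.7 km / (0.698 m/s) = 45700 m / 0.698 m/s = 65470 s = 0.7578 d.
k_1 L₀/(k_2−k_1) = 0.158×51.8/(2.03−0.158) = 8.184/1.872 = 4.372 mg/L.
e^(−k_1 t) = e^(−0.158×0.7578) = 0.8872; e^(−k_2 t) = e^(−2.03×0.7578) = 0.2147.
D = 4.372 × (0.8872 − 0.2147) + 2.07 × 0.2147 = 2.940 + 0.4445 = 3.384 mg/L.
DO = C_s − D = 11.8 − 3.384 = 8.416 mg/L.

DO ≈ 8.42 mg/L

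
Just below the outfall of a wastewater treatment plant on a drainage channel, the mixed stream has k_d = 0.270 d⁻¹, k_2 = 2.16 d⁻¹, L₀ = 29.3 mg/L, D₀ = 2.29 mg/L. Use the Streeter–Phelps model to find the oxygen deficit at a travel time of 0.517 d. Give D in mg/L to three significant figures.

D ≈ 3.02 mg/L

k_d L₀/(k_2−k_d) = 0.270×29.3/(2.16−0.270) = 7.911/1.890 = 4.186 mg/L.
e^(−k_d t) = e^(−0.270×0.5170) = 0.8697; e^(−k_2 t) = e^(−2.16×0.5170) = 0.3274.
D = 4.186 × (0.8697 − 0.3274) + 2.29 × 0.3274 = 2.270 + 0.7496 = 3.020 mg/L.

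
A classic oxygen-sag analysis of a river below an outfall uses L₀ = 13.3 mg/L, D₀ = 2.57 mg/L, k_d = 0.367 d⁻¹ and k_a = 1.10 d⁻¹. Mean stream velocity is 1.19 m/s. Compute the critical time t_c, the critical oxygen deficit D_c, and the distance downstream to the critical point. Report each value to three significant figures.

At the critical point dD/dt = 0, so k_d L₀ e^(−k_d t) = k_a D. Substituting D(t) from the Streeter–Phelps equation and solving for t gives
t_c = ln[(k_a/k_d)(1 − D₀(k_a−k_d)/(k_d L₀))] / (k_a−k_d).
Here k_a−k_d = 0.7330 d⁻¹ and 1 − D₀(k_a−k_d)/(k_d L₀) = 1 − 2.57×0.7330/(0.367×13.3) = 0.6141, so
t_c = ln(2.997 × 0.6141) / 0.7330 = 0.6100 / 0.7330 = 0.8323 d.
L(t_c) = L₀ e^(−k_d t_c) = 13.3 × 0.7368 = 9.799 mg/L, and at the critical point k_a D_c = k_d L, so D_c = (0.367/1.10) × 9.799 = 3.269 mg/L.
x_c = v t_c = 1.19 m/s × 0.8323 d × 86400 s/d = 85570 m ≈ 85.6 km.

t_c ≈ 0.832 d; D_c ≈ 3.27 mg/L; x_c ≈ 85.6 km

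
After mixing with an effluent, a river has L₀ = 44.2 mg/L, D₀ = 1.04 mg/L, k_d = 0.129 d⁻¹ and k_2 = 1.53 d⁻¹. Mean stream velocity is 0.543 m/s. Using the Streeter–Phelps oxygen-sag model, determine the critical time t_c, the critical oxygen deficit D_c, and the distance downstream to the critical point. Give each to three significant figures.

With k_2/k_d = 11.86 and 1 − D₀(k_2−k_d)/(k_d L₀) = 0.7445,
t_c = ln(11.86 × 0.7445) / (1.53 − 0.129) = ln(8.830) / 1.401 = 2.178/1.401 = 1.555 d.
L(t_c) = L₀ e^(−k_d t_c) = 44.2 × 0.8183 = 36.17 mg/L, and at the critical point k_2 D_c = k_d L, so D_c = (0.129/1.53) × 36.17 = 3.049 mg/L.
x_c = v t_c = 0.543 m/s × 1.555 d × 86400 s/d = 72940 m ≈ 72.9 km.

t_c ≈ 1.55 d; D_c ≈ 3.05 mg/L; x_c ≈ 72.9 km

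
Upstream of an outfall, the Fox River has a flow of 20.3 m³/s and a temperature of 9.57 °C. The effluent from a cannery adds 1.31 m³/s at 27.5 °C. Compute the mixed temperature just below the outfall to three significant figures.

Flow-weighted mixing: C = (Q_r C_r + Q_w C_w)/(Q_r + Q_w)
= (20.3×9.57 + 1.31×27.5)/(20.3 + 1.31) = 230.3/21.61 = 10.66 °C.

10.7 °C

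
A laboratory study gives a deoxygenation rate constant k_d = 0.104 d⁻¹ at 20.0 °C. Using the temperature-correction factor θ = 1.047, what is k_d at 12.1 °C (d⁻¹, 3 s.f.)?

k_d ≈ 0.0724 d⁻¹

k_d(T₂) = k_d(T₁) · θ^(T₂−T₁) = 0.104 × 1.047^(12.1−20.0)
= 0.104 × 1.047^-7.90 = 0.104 × 0.6957 = 0.07235 d⁻¹.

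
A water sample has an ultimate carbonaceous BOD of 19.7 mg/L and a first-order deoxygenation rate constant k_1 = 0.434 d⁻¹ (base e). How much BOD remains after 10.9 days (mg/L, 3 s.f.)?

L_t = L₀ e^(−k_1 t) = 19.7 × e^(−0.434×10.9) = 19.7 × 0.008821 = 0.1738 mg/L.

L ≈ 0.174 mg/L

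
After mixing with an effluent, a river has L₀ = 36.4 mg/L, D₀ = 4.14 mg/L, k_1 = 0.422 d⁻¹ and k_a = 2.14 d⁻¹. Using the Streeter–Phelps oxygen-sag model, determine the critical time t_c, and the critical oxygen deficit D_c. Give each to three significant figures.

t_c ≈ 0.583 d; D_c ≈ 5.61 mg/L

With k_a/k_1 = 5.071 and 1 − D₀(k_a−k_1)/(k_1 L₀) = 0.5370,
t_c = ln(5.071 × 0.5370) / (2.14 − 0.422) = ln(2.723) / 1.718 = 1.002/1.718 = 0.5831 d.
L(t_c) = L₀ e^(−k_1 t_c) = 36.4 × 0.7819 = 28.46 mg/L, and at the critical point k_a D_c = k_1 L, so D_c = (0.422/2.14) × 28.46 = 5.612 mg/L.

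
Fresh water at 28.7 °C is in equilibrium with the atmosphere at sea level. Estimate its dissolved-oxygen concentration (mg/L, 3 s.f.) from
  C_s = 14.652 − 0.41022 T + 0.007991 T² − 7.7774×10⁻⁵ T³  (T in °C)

C_s = 14.652 − 0.41022×28.7 + 0.007991×28.7² − 7.7774×10⁻⁵×28.7³ = 7.622 mg/L.

C_s ≈ 7.62 mg/L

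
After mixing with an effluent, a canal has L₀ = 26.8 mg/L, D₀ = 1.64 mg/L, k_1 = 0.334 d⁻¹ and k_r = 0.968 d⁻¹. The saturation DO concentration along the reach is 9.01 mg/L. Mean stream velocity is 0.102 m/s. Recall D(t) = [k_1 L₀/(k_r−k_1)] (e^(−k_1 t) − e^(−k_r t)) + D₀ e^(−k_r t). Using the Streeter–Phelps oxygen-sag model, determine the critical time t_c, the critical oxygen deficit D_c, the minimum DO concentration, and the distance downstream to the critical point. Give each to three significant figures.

t_c ≈ 1.48 d; D_c ≈ 5.63 mg/L; min DO ≈ 3.38 mg/L; x_c ≈ 13.1 km

t_c = [1/(k_r−k_1)] ln[(k_r/k_1)(1 − D₀(k_r−k_1)/(k_1 L₀))]
= [1/(0.968−0.334)] ln[(0.968/0.334)(1 − 1.64×0.6340/(0.334×26.8))]
= (1/0.6340) ln[2.898 × 0.8838] = 1.577 × ln(2.562) = 1.577 × 0.9406 = 1.484 d.
D_c = (k_1/k_r) L₀ e^(−k_1 t_c) = (0.334/0.968) × 26.8 × e^(−0.334×1.484) = 0.3450 × 26.8 × 0.6092 = 5.634 mg/L.
Minimum DO = C_s − D_c = 9.01 − 5.634 = 3.376 mg/L.
x_c = v t_c = 0.102 m/s × 1.484 d × 86400 s/d = 13070 m ≈ 13.1 km.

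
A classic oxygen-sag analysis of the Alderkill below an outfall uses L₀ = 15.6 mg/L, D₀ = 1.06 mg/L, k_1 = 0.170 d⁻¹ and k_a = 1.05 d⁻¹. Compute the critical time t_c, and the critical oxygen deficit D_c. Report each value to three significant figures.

t_c ≈ 1.58 d; D_c ≈ 1.93 mg/L

t_c = [1/(k_a−k_1)] ln[(k_a/k_1)(1 − D₀(k_a−k_1)/(k_1 L₀))]
= [1/(1.05−0.170)] ln[(1.05/0.170)(1 − 1.06×0.8800/(0.170×15.6))]
= (1/0.8800) ln[6.176 × 0.6483] = 1.136 × ln(4.004) = 1.136 × 1.387 = 1.576 d.
L(t_c) = L₀ e^(−k_1 t_c) = 15.6 × 0.7649 = 11.93 mg/L, and at the critical point k_a D_c = k_1 L, so D_c = (0.170/1.05) × 11.93 = 1.932 mg/L.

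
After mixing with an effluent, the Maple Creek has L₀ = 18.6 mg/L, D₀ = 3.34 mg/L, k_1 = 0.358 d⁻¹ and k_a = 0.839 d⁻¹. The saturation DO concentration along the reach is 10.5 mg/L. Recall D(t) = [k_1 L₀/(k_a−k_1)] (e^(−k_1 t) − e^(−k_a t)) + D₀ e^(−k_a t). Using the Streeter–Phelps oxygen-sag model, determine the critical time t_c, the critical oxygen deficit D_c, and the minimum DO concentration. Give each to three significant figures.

t_c ≈ 1.20 d; D_c ≈ 5.17 mg/L; min DO ≈ 5.33 mg/L

t_c = [1/(k_a−k_1)] ln[(k_a/k_1)(1 − D₀(k_a−k_1)/(k_1 L₀))]
= [1/(0.839−0.358)] ln[(0.839/0.358)(1 − 3.34×0.4810/(0.358×18.6))]
= (1/0.4810) ln[2.344 × 0.7587] = 2.079 × ln(1.778) = 2.079 × 0.5756 = 1.197 d.
L(t_c) = L₀ e^(−k_1 t_c) = 18.6 × 0.6516 = 12.12 mg/L, and at the critical point k_a D_c = k_1 L, so D_c = (0.358/0.839) × 12.12 = 5.171 mg/L.
Minimum DO = C_s − D_c = 10.5 − 5.171 = 5.329 mg/L.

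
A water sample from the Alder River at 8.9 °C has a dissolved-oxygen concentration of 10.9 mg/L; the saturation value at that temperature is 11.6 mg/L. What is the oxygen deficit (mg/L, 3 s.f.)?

D ≈ 0.700 mg/L

D = C_s − C = 11.6 − 10.9 = 0.700 mg/L.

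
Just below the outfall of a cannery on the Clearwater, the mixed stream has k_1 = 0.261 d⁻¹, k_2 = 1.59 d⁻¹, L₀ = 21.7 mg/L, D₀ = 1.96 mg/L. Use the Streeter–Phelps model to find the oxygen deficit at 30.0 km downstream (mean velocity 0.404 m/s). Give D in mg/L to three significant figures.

D ≈ 2.82 mg/L

Travel time t = x/v = 30.0 km / (0.404 m/s) = 30000 m / 0.404 m/s = 74260 s = 0.8595 d.
k_1 L₀/(k_2−k_1) = 0.261×21.7/(1.59−0.261) = 5.664/1.329 = 4.262 mg/L.
e^(−k_1 t) = e^(−0.261×0.8595) = 0.7991; e^(−k_2 t) = e^(−1.59×0.8595) = 0.2550.
D = 4.262 × (0.7991 − 0.2550) + 1.96 × 0.2550 = 2.319 + 0.4998 = 2.818 mg/L.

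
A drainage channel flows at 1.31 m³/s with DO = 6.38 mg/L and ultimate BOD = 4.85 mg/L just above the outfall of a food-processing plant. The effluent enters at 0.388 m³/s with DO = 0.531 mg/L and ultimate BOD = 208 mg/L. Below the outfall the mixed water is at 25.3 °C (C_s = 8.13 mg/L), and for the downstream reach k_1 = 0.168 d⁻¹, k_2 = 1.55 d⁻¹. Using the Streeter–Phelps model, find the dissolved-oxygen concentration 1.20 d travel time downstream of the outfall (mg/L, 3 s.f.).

DO ≈ 3.53 mg/L

Mixed DO = (1.31×6.38 + 0.388×0.531)/(1.31+0.388) = 8.564/1.698 = 5.043 mg/L.
Mixed L₀ = (1.31×4.85 + 0.388×208)/(1.698) = 87.06/1.698 = 51.27 mg/L.
Initial deficit D₀ = C_s − DO₀ = 8.13 − 5.043 = 3.087 mg/L.
D(1.20) = [0.168×51.27/(1.55−0.168)](e^(−0.168×1.20) − e^(−1.55×1.20)) + 3.087 e^(−1.55×1.20)
= 6.233 × (0.8174 − 0.1557) + 3.087 × 0.1557 = 4.605 mg/L.
DO = 8.13 − 4.605 = 3.525 mg/L.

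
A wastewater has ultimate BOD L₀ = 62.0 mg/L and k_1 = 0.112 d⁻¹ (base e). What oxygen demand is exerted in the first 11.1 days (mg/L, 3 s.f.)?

y ≈ 44.1 mg/L

y_t = L₀(1 − e^(−k_1 t)) = 62.0 × (1 − e^(−0.112×11.1))
= 62.0 × (1 − 0.2885) = 62.0 × 0.7115 = 44.12 mg/L.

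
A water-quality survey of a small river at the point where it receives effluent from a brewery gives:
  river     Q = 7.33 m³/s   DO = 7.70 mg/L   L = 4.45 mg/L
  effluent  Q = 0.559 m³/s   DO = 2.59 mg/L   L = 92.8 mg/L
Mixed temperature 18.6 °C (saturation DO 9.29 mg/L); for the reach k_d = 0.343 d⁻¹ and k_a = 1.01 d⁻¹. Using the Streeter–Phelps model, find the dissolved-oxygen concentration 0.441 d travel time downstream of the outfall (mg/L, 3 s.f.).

DO ≈ 6.83 mg/L

Mixed DO = (7.33×7.70 + 0.559×2.59)/(7.33+0.559) = 57.89/7.889 = 7.338 mg/L.
Mixed L₀ = (7.33×4.45 + 0.559×92.8)/(7.889) = 84.49/7.889 = 10.71 mg/L.
Initial deficit D₀ = C_s − DO₀ = 9.29 − 7.338 = 1.952 mg/L.
D(0.441) = [0.343×10.71/(1.01−0.343)](e^(−0.343×0.441) − e^(−1.01×0.441)) + 1.952 e^(−1.01×0.441)
= 5.508 × (0.8596 − 0.6406) + 1.952 × 0.6406 = 2.457 mg/L.
DO = 9.29 − 2.457 = 6.833 mg/L.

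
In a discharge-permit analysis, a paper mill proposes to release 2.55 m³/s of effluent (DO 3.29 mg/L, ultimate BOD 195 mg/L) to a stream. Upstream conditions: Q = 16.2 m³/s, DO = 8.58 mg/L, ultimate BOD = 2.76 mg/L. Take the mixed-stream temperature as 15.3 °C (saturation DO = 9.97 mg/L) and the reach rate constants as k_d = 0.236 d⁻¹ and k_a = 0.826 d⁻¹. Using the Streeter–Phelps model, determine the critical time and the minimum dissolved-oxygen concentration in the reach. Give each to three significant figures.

Mixed DO = (16.2×8.58 + 2.55×3.29)/(16.2+2.55) = 147.4/18.75 = 7.861 mg/L.
Mixed L₀ = (16.2×2.76 + 2.55×195)/(18.75) = 542.0/18.75 = 28.90 mg/L.
Initial deficit D₀ = C_s − DO₀ = 9.97 − 7.861 = 2.109 mg/L.
t_c = (1/0.5900) ln[(0.826/0.236)(1 − 2.109×0.5900/(0.236×28.90))] = 1.695 × ln(2.861) = 1.782 d.
D_c = (0.236/0.826) × 28.90 × e^(−0.236×1.782) = 0.2857 × 28.90 × 0.6567 = 5.423 mg/L.
Minimum DO = 9.97 − 5.423 = 4.547 mg/L.

t_c ≈ 1.78 d; minimum DO ≈ 4.55 mg/L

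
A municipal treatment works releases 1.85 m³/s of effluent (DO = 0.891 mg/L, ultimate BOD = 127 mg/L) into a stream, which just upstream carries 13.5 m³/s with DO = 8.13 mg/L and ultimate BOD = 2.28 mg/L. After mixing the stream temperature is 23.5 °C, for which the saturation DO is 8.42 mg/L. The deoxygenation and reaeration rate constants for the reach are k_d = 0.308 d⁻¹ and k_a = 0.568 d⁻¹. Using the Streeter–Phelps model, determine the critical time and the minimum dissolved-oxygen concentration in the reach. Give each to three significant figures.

Mixed DO = (13.5×8.13 + 1.85×0.891)/(13.5+1.85) = 111.4/15.35 = 7.258 mg/L.
Mixed L₀ = (13.5×2.28 + 1.85×127)/(15.35) = 265.7/15.35 = 17.31 mg/L.
Initial deficit D₀ = C_s − DO₀ = 8.42 − 7.258 = 1.162 mg/L.
t_c = (1/0.2600) ln[(0.568/0.308)(1 − 1.162×0.2600/(0.308×17.31))] = 3.846 × ln(1.740) = 2.129 d.
D_c = (0.308/0.568) × 17.31 × e^(−0.308×2.129) = 0.5423 × 17.31 × 0.5190 = 4.872 mg/L.
Minimum DO = 8.42 − 4.872 = 3.548 mg/L.

t_c ≈ 2.13 d; minimum DO ≈ 3.55 mg/L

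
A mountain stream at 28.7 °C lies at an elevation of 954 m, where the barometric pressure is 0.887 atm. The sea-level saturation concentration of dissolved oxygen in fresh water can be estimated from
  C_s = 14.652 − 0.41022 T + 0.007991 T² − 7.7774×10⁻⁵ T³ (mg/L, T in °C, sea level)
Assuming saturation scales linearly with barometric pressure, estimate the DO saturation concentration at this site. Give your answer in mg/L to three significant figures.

At sea level: C_s = 14.652 − 0.41022×28.7 + 0.007991×28.7² − 7.7774×10⁻⁵×28.7³ = 7.622 mg/L.
Pressure correction: C_s' = 7.622 × 0.887 = 6.761 mg/L.

C_s ≈ 6.76 mg/L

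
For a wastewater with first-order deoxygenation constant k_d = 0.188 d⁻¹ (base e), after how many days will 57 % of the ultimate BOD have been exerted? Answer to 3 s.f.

t ≈ 4.49 d

y/L₀ = 1 − e^(−k_d t) = 0.57 ⇒ e^(−k_d t) = 0.430
t = −ln(0.430) / 0.188 = 0.8440 / 0.188 = 4.489 d.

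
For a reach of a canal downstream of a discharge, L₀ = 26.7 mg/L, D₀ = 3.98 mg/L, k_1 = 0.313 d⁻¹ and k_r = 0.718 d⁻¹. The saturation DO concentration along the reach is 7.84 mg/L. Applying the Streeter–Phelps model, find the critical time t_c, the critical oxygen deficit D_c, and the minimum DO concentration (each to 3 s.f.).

t_c ≈ 1.52 d; D_c ≈ 7.23 mg/L; min DO ≈ 0.609 mg/L

With k_r/k_1 = 2.294 and 1 − D₀(k_r−k_1)/(k_1 L₀) = 0.8071,
t_c = ln(2.294 × 0.8071) / (0.718 − 0.313) = ln(1.851) / 0.4050 = 0.6160/0.4050 = 1.521 d.
D_c = (k_1/k_r) L₀ e^(−k_1 t_c) = (0.313/0.718) × 26.7 × e^(−0.313×1.521) = 0.4359 × 26.7 × 0.6212 = 7.231 mg/L.
Minimum DO = C_s − D_c = 7.84 − 7.231 = 0.6093 mg/L.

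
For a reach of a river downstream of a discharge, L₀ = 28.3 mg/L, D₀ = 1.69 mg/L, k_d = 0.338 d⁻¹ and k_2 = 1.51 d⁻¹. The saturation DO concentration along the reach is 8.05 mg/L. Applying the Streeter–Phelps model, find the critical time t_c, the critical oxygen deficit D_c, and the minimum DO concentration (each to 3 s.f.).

t_c ≈ 1.08 d; D_c ≈ 4.40 mg/L; min DO ≈ 3.65 mg/L

At the critical point dD/dt = 0, so k_d L₀ e^(−k_d t) = k_2 D. Substituting D(t) from the Streeter–Phelps equation and solving for t gives
t_c = ln[(k_2/k_d)(1 − D₀(k_2−k_d)/(k_d L₀))] / (k_2−k_d).
Here k_2−k_d = 1.172 d⁻¹ and 1 − D₀(k_2−k_d)/(k_d L₀) = 1 − 1.69×1.172/(0.338×28.3) = 0.7929, so
t_c = ln(4.467 × 0.7929) / 1.172 = 1.265 / 1.172 = 1.079 d.
D_c = (k_d/k_2) L₀ e^(−k_d t_c) = (0.338/1.51) × 28.3 × e^(−0.338×1.079) = 0.2238 × 28.3 × 0.6944 = 4.399 mg/L.
Minimum DO = C_s − D_c = 8.05 − 4.399 = 3.651 mg/L.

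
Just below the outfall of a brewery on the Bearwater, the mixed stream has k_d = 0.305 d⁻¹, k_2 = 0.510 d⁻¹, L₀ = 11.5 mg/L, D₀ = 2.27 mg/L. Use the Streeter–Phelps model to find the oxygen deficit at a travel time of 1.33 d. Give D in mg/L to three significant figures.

k_d L₀/(k_2−k_d) = 0.305×11.5/(0.510−0.305) = 3.507/0.2050 = 17.11 mg/L.
e^(−k_d t) = e^(−0.305×1.330) = 0.6665; e^(−k_2 t) = e^(−0.510×1.330) = 0.5075.
D = 17.11 × (0.6665 − 0.5075) + 2.27 × 0.5075 = 2.722 + 1.152 = 3.874 mg/L.

D ≈ 3.87 mg/L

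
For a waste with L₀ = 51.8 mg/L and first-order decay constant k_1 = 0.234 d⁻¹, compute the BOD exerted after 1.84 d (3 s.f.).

y ≈ 18.1 mg/L

y_t = L₀(1 − e^(−k_1 t)) = 51.8 × (1 − e^(−0.234×1.84))
= 51.8 × (1 − 0.6501) = 51.8 × 0.3499 = 18.12 mg/L.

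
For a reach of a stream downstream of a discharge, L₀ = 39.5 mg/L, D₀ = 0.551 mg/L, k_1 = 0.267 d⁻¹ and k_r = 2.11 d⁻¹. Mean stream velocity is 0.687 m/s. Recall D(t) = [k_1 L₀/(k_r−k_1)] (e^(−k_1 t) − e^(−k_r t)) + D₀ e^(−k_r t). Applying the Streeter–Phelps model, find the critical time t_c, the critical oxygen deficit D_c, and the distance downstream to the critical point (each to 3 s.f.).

t_c ≈ 1.07 d; D_c ≈ 3.76 mg/L; x_c ≈ 63.3 km

t_c = [1/(k_r−k_1)] ln[(k_r/k_1)(1 − D₀(k_r−k_1)/(k_1 L₀))]
= [1/(2.11−0.267)] ln[(2.11/0.267)(1 − 0.551×1.843/(0.267×39.5))]
= (1/1.843) ln[7.903 × 0.9037] = 0.5426 × ln(7.142) = 0.5426 × 1.966 = 1.067 d.
D_c = (k_1/k_r) L₀ e^(−k_1 t_c) = (0.267/2.11) × 39.5 × e^(−0.267×1.067) = 0.1265 × 39.5 × 0.7522 = 3.760 mg/L.
x_c = v t_c = 0.687 m/s × 1.067 d × 86400 s/d = 63320 m ≈ 63.3 km.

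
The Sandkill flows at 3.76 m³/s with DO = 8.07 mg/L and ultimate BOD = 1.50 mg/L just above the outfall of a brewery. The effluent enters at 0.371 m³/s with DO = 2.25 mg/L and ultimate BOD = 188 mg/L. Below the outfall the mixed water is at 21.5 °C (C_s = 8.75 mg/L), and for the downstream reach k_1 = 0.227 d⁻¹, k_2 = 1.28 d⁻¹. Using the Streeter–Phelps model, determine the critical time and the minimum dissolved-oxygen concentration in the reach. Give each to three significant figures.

Mixed DO = (3.76×8.07 + 0.371×2.25)/(3.76+0.371) = 31.18/4.131 = 7.547 mg/L.
Mixed L₀ = (3.76×1.50 + 0.371×188)/(4.131) = 75.39/4.131 = 18.25 mg/L.
Initial deficit D₀ = C_s − DO₀ = 8.75 − 7.547 = 1.203 mg/L.
t_c = (1/1.053) ln[(1.28/0.227)(1 − 1.203×1.053/(0.227×18.25))] = 0.9497 × ln(3.915) = 1.296 d.
D_c = (0.227/1.28) × 18.25 × e^(−0.227×1.296) = 0.1773 × 18.25 × 0.7451 = 2.411 mg/L.
Minimum DO = 8.75 − 2.411 = 6.339 mg/L.

t_c ≈ 1.30 d; minimum DO ≈ 6.34 mg/L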